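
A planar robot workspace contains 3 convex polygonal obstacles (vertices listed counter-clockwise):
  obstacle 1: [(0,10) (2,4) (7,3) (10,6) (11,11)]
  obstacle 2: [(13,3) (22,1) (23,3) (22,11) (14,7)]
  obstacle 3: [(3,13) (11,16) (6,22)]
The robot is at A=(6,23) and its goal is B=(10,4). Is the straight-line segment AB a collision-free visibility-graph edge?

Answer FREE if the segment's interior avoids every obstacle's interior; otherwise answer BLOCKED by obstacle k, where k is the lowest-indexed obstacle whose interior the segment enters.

Obstacle 1 [(0,10) (2,4) (7,3) (10,6) (11,11)]:
  edge (0,10)–(2,4): clear
  edge (2,4)–(7,3): clear
  edge (7,3)–(10,6): crosses AB
  edge (10,6)–(11,11): clear
  edge (11,11)–(0,10): crosses AB
  → BLOCKED
Obstacle 2 [(13,3) (22,1) (23,3) (22,11) (14,7)]:
  edge (13,3)–(22,1): clear
  edge (22,1)–(23,3): clear
  edge (23,3)–(22,11): clear
  edge (22,11)–(14,7): clear
  edge (14,7)–(13,3): clear
  midpoint (8,27/2) outside
  → clear
Obstacle 3 [(3,13) (11,16) (6,22)]:
  edge (3,13)–(11,16): crosses AB
  edge (11,16)–(6,22): crosses AB
  edge (6,22)–(3,13): clear
  → BLOCKED

BLOCKED by obstacle 1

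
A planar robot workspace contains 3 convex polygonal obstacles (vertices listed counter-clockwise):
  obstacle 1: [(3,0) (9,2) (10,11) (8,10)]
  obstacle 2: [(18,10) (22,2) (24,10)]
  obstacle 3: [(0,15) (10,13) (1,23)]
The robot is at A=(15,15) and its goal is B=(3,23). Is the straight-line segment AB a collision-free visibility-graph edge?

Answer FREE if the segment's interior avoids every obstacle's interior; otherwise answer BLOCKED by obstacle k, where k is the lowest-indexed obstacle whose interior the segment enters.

Obstacle 1 [(3,0) (9,2) (10,11) (8,10)]:
  edge (3,0)–(9,2): clear
  edge (9,2)–(10,11): clear
  edge (10,11)–(8,10): clear
  edge (8,10)–(3,0): clear
  midpoint (9,19) outside
  → clear
Obstacle 2 [(18,10) (22,2) (24,10)]:
  edge (18,10)–(22,2): clear
  edge (22,2)–(24,10): clear
  edge (24,10)–(18,10): clear
  midpoint (9,19) outside
  → clear
Obstacle 3 [(0,15) (10,13) (1,23)]:
  edge (0,15)–(10,13): clear
  edge (10,13)–(1,23): clear
  edge (1,23)–(0,15): clear
  midpoint (9,19) outside
  → clear

FREE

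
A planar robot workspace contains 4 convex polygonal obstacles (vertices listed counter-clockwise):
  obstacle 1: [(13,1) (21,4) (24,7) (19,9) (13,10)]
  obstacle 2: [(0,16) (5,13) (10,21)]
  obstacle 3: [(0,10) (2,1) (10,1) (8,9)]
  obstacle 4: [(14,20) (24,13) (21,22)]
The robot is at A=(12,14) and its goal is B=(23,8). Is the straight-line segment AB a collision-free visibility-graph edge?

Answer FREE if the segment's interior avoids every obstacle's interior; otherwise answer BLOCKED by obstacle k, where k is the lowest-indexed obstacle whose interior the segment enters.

FREE

Obstacle 1 [(13,1) (21,4) (24,7) (19,9) (13,10)]:
  edge (13,1)–(21,4): clear
  edge (21,4)–(24,7): clear
  edge (24,7)–(19,9): clear
  edge (19,9)–(13,10): clear
  edge (13,10)–(13,1): clear
  midpoint (35/2,11) outside
  → clear
Obstacle 2 [(0,16) (5,13) (10,21)]:
  edge (0,16)–(5,13): clear
  edge (5,13)–(10,21): clear
  edge (10,21)–(0,16): clear
  midpoint (35/2,11) outside
  → clear
Obstacle 3 [(0,10) (2,1) (10,1) (8,9)]:
  edge (0,10)–(2,1): clear
  edge (2,1)–(10,1): clear
  edge (10,1)–(8,9): clear
  edge (8,9)–(0,10): clear
  midpoint (35/2,11) outside
  → clear
Obstacle 4 [(14,20) (24,13) (21,22)]:
  edge (14,20)–(24,13): clear
  edge (24,13)–(21,22): clear
  edge (21,22)–(14,20): clear
  midpoint (35/2,11) outside
  → clear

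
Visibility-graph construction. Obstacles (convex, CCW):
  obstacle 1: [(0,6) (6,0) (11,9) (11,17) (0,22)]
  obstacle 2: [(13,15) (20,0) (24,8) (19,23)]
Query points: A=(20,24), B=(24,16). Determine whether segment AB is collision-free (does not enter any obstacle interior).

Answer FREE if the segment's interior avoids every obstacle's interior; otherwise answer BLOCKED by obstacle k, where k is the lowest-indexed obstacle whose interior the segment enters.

Obstacle 1 [(0,6) (6,0) (11,9) (11,17) (0,22)]:
  edge (0,6)–(6,0): clear
  edge (6,0)–(11,9): clear
  edge (11,9)–(11,17): clear
  edge (11,17)–(0,22): clear
  edge (0,22)–(0,6): clear
  midpoint (22,20) outside
  → clear
Obstacle 2 [(13,15) (20,0) (24,8) (19,23)]:
  edge (13,15)–(20,0): clear
  edge (20,0)–(24,8): clear
  edge (24,8)–(19,23): clear
  edge (19,23)–(13,15): clear
  midpoint (22,20) outside
  → clear

FREE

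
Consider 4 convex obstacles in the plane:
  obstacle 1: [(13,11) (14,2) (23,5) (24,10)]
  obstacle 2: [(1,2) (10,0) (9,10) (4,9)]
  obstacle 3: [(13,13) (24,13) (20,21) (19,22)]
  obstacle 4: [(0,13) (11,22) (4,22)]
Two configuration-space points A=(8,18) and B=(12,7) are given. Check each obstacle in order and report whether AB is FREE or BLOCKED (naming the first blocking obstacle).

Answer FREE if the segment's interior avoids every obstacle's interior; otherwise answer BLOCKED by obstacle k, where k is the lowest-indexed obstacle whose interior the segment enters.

Obstacle 1 [(13,11) (14,2) (23,5) (24,10)]:
  edge (13,11)–(14,2): clear
  edge (14,2)–(23,5): clear
  edge (23,5)–(24,10): clear
  edge (24,10)–(13,11): clear
  midpoint (10,25/2) outside
  → clear
Obstacle 2 [(1,2) (10,0) (9,10) (4,9)]:
  edge (1,2)–(10,0): clear
  edge (10,0)–(9,10): clear
  edge (9,10)–(4,9): clear
  edge (4,9)–(1,2): clear
  midpoint (10,25/2) outside
  → clear
Obstacle 3 [(13,13) (24,13) (20,21) (19,22)]:
  edge (13,13)–(24,13): clear
  edge (24,13)–(20,21): clear
  edge (20,21)–(19,22): clear
  edge (19,22)–(13,13): clear
  midpoint (10,25/2) outside
  → clear
Obstacle 4 [(0,13) (11,22) (4,22)]:
  edge (0,13)–(11,22): clear
  edge (11,22)–(4,22): clear
  edge (4,22)–(0,13): clear
  midpoint (10,25/2) outside
  → clear

FREE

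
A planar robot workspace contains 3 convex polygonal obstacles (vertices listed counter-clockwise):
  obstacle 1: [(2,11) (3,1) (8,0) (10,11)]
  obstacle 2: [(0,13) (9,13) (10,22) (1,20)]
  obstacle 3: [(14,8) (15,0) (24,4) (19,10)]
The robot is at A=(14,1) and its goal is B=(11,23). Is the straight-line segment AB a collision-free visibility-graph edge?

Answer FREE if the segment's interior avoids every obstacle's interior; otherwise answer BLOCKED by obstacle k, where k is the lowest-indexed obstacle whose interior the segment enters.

FREE

Obstacle 1 [(2,11) (3,1) (8,0) (10,11)]:
  edge (2,11)–(3,1): clear
  edge (3,1)–(8,0): clear
  edge (8,0)–(10,11): clear
  edge (10,11)–(2,11): clear
  midpoint (25/2,12) outside
  → clear
Obstacle 2 [(0,13) (9,13) (10,22) (1,20)]:
  edge (0,13)–(9,13): clear
  edge (9,13)–(10,22): clear
  edge (10,22)–(1,20): clear
  edge (1,20)–(0,13): clear
  midpoint (25/2,12) outside
  → clear
Obstacle 3 [(14,8) (15,0) (24,4) (19,10)]:
  edge (14,8)–(15,0): clear
  edge (15,0)–(24,4): clear
  edge (24,4)–(19,10): clear
  edge (19,10)–(14,8): clear
  midpoint (25/2,12) outside
  → clear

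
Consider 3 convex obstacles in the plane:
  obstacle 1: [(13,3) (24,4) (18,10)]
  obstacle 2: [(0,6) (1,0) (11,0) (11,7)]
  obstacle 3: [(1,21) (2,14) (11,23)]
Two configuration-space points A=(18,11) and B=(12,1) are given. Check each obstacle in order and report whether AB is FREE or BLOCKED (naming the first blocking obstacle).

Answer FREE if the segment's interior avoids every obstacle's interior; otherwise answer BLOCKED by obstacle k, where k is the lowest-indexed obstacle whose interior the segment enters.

BLOCKED by obstacle 1

Obstacle 1 [(13,3) (24,4) (18,10)]:
  edge (13,3)–(24,4): crosses AB
  edge (24,4)–(18,10): clear
  edge (18,10)–(13,3): crosses AB
  → BLOCKED
Obstacle 2 [(0,6) (1,0) (11,0) (11,7)]:
  edge (0,6)–(1,0): clear
  edge (1,0)–(11,0): clear
  edge (11,0)–(11,7): clear
  edge (11,7)–(0,6): clear
  midpoint (15,6) outside
  → clear
Obstacle 3 [(1,21) (2,14) (11,23)]:
  edge (1,21)–(2,14): clear
  edge (2,14)–(11,23): clear
  edge (11,23)–(1,21): clear
  midpoint (15,6) outside
  → clear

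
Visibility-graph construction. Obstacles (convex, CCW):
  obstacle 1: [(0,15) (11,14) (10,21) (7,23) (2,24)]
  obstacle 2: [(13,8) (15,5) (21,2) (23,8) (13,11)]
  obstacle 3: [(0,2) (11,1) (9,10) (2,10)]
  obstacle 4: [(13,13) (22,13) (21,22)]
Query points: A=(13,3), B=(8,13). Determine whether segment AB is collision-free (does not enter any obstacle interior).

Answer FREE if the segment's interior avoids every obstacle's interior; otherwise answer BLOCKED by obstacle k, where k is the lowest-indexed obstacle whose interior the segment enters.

Obstacle 1 [(0,15) (11,14) (10,21) (7,23) (2,24)]:
  edge (0,15)–(11,14): clear
  edge (11,14)–(10,21): clear
  edge (10,21)–(7,23): clear
  edge (7,23)–(2,24): clear
  edge (2,24)–(0,15): clear
  midpoint (21/2,8) outside
  → clear
Obstacle 2 [(13,8) (15,5) (21,2) (23,8) (13,11)]:
  edge (13,8)–(15,5): clear
  edge (15,5)–(21,2): clear
  edge (21,2)–(23,8): clear
  edge (23,8)–(13,11): clear
  edge (13,11)–(13,8): clear
  midpoint (21/2,8) outside
  → clear
Obstacle 3 [(0,2) (11,1) (9,10) (2,10)]:
  edge (0,2)–(11,1): clear
  edge (11,1)–(9,10): clear
  edge (9,10)–(2,10): clear
  edge (2,10)–(0,2): clear
  midpoint (21/2,8) outside
  → clear
Obstacle 4 [(13,13) (22,13) (21,22)]:
  edge (13,13)–(22,13): clear
  edge (22,13)–(21,22): clear
  edge (21,22)–(13,13): clear
  midpoint (21/2,8) outside
  → clear

FREE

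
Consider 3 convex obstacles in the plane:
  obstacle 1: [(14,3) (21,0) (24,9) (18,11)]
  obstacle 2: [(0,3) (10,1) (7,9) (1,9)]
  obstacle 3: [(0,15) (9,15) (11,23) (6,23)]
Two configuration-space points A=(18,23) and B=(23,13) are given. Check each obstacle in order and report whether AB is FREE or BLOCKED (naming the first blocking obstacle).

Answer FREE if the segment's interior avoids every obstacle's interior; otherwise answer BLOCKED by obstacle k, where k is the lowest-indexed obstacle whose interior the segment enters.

Obstacle 1 [(14,3) (21,0) (24,9) (18,11)]:
  edge (14,3)–(21,0): clear
  edge (21,0)–(24,9): clear
  edge (24,9)–(18,11): clear
  edge (18,11)–(14,3): clear
  midpoint (41/2,18) outside
  → clear
Obstacle 2 [(0,3) (10,1) (7,9) (1,9)]:
  edge (0,3)–(10,1): clear
  edge (10,1)–(7,9): clear
  edge (7,9)–(1,9): clear
  edge (1,9)–(0,3): clear
  midpoint (41/2,18) outside
  → clear
Obstacle 3 [(0,15) (9,15) (11,23) (6,23)]:
  edge (0,15)–(9,15): clear
  edge (9,15)–(11,23): clear
  edge (11,23)–(6,23): clear
  edge (6,23)–(0,15): clear
  midpoint (41/2,18) outside
  → clear

FREE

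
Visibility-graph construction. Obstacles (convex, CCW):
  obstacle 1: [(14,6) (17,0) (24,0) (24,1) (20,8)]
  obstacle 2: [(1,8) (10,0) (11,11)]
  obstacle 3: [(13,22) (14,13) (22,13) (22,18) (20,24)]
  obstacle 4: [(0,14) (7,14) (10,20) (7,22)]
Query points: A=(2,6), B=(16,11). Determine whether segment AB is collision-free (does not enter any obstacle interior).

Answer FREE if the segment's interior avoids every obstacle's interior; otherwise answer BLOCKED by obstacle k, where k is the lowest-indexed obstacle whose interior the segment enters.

Obstacle 1 [(14,6) (17,0) (24,0) (24,1) (20,8)]:
  edge (14,6)–(17,0): clear
  edge (17,0)–(24,0): clear
  edge (24,0)–(24,1): clear
  edge (24,1)–(20,8): clear
  edge (20,8)–(14,6): clear
  midpoint (9,17/2) outside
  → clear
Obstacle 2 [(1,8) (10,0) (11,11)]:
  edge (1,8)–(10,0): crosses AB
  edge (10,0)–(11,11): crosses AB
  edge (11,11)–(1,8): clear
  → BLOCKED
Obstacle 3 [(13,22) (14,13) (22,13) (22,18) (20,24)]:
  edge (13,22)–(14,13): clear
  edge (14,13)–(22,13): clear
  edge (22,13)–(22,18): clear
  edge (22,18)–(20,24): clear
  edge (20,24)–(13,22): clear
  midpoint (9,17/2) outside
  → clear
Obstacle 4 [(0,14) (7,14) (10,20) (7,22)]:
  edge (0,14)–(7,14): clear
  edge (7,14)–(10,20): clear
  edge (10,20)–(7,22): clear
  edge (7,22)–(0,14): clear
  midpoint (9,17/2) outside
  → clear

BLOCKED by obstacle 2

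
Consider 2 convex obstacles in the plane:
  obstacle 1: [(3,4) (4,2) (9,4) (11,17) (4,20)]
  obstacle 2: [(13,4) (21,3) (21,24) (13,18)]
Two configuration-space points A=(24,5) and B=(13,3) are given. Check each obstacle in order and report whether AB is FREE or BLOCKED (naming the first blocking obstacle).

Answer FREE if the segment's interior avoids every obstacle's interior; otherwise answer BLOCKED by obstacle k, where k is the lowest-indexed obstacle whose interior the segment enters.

Obstacle 1 [(3,4) (4,2) (9,4) (11,17) (4,20)]:
  edge (3,4)–(4,2): clear
  edge (4,2)–(9,4): clear
  edge (9,4)–(11,17): clear
  edge (11,17)–(4,20): clear
  edge (4,20)–(3,4): clear
  midpoint (37/2,4) outside
  → clear
Obstacle 2 [(13,4) (21,3) (21,24) (13,18)]:
  edge (13,4)–(21,3): crosses AB
  edge (21,3)–(21,24): crosses AB
  edge (21,24)–(13,18): clear
  edge (13,18)–(13,4): clear
  → BLOCKED

BLOCKED by obstacle 2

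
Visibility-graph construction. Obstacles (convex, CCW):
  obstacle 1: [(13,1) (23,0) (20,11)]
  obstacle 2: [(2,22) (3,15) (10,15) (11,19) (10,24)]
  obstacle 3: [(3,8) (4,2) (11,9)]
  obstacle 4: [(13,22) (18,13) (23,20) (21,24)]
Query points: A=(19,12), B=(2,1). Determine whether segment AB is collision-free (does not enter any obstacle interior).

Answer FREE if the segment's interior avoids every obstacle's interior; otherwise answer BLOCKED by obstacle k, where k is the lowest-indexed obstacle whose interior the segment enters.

BLOCKED by obstacle 3

Obstacle 1 [(13,1) (23,0) (20,11)]:
  edge (13,1)–(23,0): clear
  edge (23,0)–(20,11): clear
  edge (20,11)–(13,1): clear
  midpoint (21/2,13/2) outside
  → clear
Obstacle 2 [(2,22) (3,15) (10,15) (11,19) (10,24)]:
  edge (2,22)–(3,15): clear
  edge (3,15)–(10,15): clear
  edge (10,15)–(11,19): clear
  edge (11,19)–(10,24): clear
  edge (10,24)–(2,22): clear
  midpoint (21/2,13/2) outside
  → clear
Obstacle 3 [(3,8) (4,2) (11,9)]:
  edge (3,8)–(4,2): crosses AB
  edge (4,2)–(11,9): crosses AB
  edge (11,9)–(3,8): clear
  → BLOCKED
Obstacle 4 [(13,22) (18,13) (23,20) (21,24)]:
  edge (13,22)–(18,13): clear
  edge (18,13)–(23,20): clear
  edge (23,20)–(21,24): clear
  edge (21,24)–(13,22): clear
  midpoint (21/2,13/2) outside
  → clear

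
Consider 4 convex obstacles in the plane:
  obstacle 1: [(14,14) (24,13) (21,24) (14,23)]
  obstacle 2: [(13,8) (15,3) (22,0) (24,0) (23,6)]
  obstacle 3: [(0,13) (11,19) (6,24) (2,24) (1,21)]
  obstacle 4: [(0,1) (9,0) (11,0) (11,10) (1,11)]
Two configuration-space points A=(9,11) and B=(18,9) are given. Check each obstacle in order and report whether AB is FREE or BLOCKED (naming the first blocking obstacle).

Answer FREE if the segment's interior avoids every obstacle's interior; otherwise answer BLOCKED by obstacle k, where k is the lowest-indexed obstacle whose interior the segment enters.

FREE

Obstacle 1 [(14,14) (24,13) (21,24) (14,23)]:
  edge (14,14)–(24,13): clear
  edge (24,13)–(21,24): clear
  edge (21,24)–(14,23): clear
  edge (14,23)–(14,14): clear
  midpoint (27/2,10) outside
  → clear
Obstacle 2 [(13,8) (15,3) (22,0) (24,0) (23,6)]:
  edge (13,8)–(15,3): clear
  edge (15,3)–(22,0): clear
  edge (22,0)–(24,0): clear
  edge (24,0)–(23,6): clear
  edge (23,6)–(13,8): clear
  midpoint (27/2,10) outside
  → clear
Obstacle 3 [(0,13) (11,19) (6,24) (2,24) (1,21)]:
  edge (0,13)–(11,19): clear
  edge (11,19)–(6,24): clear
  edge (6,24)–(2,24): clear
  edge (2,24)–(1,21): clear
  edge (1,21)–(0,13): clear
  midpoint (27/2,10) outside
  → clear
Obstacle 4 [(0,1) (9,0) (11,0) (11,10) (1,11)]:
  edge (0,1)–(9,0): clear
  edge (9,0)–(11,0): clear
  edge (11,0)–(11,10): clear
  edge (11,10)–(1,11): clear
  edge (1,11)–(0,1): clear
  midpoint (27/2,10) outside
  → clear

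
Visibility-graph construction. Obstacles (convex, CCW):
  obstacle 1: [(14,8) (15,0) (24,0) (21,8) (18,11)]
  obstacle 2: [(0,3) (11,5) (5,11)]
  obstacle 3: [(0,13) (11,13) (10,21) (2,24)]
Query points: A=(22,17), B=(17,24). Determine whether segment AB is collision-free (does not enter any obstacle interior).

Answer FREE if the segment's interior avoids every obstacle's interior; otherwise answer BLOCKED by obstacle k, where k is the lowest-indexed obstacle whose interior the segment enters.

FREE

Obstacle 1 [(14,8) (15,0) (24,0) (21,8) (18,11)]:
  edge (14,8)–(15,0): clear
  edge (15,0)–(24,0): clear
  edge (24,0)–(21,8): clear
  edge (21,8)–(18,11): clear
  edge (18,11)–(14,8): clear
  midpoint (39/2,41/2) outside
  → clear
Obstacle 2 [(0,3) (11,5) (5,11)]:
  edge (0,3)–(11,5): clear
  edge (11,5)–(5,11): clear
  edge (5,11)–(0,3): clear
  midpoint (39/2,41/2) outside
  → clear
Obstacle 3 [(0,13) (11,13) (10,21) (2,24)]:
  edge (0,13)–(11,13): clear
  edge (11,13)–(10,21): clear
  edge (10,21)–(2,24): clear
  edge (2,24)–(0,13): clear
  midpoint (39/2,41/2) outside
  → clear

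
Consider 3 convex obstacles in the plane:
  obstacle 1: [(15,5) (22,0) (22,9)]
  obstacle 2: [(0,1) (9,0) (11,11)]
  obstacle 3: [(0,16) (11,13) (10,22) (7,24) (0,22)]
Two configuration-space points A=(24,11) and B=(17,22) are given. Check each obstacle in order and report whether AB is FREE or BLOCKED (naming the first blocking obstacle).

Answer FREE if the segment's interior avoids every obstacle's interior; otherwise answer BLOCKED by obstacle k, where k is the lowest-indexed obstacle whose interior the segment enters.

FREE

Obstacle 1 [(15,5) (22,0) (22,9)]:
  edge (15,5)–(22,0): clear
  edge (22,0)–(22,9): clear
  edge (22,9)–(15,5): clear
  midpoint (41/2,33/2) outside
  → clear
Obstacle 2 [(0,1) (9,0) (11,11)]:
  edge (0,1)–(9,0): clear
  edge (9,0)–(11,11): clear
  edge (11,11)–(0,1): clear
  midpoint (41/2,33/2) outside
  → clear
Obstacle 3 [(0,16) (11,13) (10,22) (7,24) (0,22)]:
  edge (0,16)–(11,13): clear
  edge (11,13)–(10,22): clear
  edge (10,22)–(7,24): clear
  edge (7,24)–(0,22): clear
  edge (0,22)–(0,16): clear
  midpoint (41/2,33/2) outside
  → clear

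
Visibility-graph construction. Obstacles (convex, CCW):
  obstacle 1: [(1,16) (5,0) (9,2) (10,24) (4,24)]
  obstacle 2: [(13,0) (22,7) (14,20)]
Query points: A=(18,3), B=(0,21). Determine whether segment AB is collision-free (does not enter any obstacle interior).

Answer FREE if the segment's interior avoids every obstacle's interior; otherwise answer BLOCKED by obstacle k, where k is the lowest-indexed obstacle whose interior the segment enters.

Obstacle 1 [(1,16) (5,0) (9,2) (10,24) (4,24)]:
  edge (1,16)–(5,0): clear
  edge (5,0)–(9,2): clear
  edge (9,2)–(10,24): crosses AB
  edge (10,24)–(4,24): clear
  edge (4,24)–(1,16): crosses AB
  → BLOCKED
Obstacle 2 [(13,0) (22,7) (14,20)]:
  edge (13,0)–(22,7): crosses AB
  edge (22,7)–(14,20): clear
  edge (14,20)–(13,0): crosses AB
  → BLOCKED

BLOCKED by obstacle 1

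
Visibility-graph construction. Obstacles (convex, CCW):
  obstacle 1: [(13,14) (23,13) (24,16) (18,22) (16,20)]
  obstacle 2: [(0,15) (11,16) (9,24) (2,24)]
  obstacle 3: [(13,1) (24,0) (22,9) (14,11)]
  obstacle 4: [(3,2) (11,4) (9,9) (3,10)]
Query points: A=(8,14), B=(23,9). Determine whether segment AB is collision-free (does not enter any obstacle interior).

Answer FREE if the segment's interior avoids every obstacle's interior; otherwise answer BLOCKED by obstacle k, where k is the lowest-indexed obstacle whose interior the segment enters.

FREE

Obstacle 1 [(13,14) (23,13) (24,16) (18,22) (16,20)]:
  edge (13,14)–(23,13): clear
  edge (23,13)–(24,16): clear
  edge (24,16)–(18,22): clear
  edge (18,22)–(16,20): clear
  edge (16,20)–(13,14): clear
  midpoint (31/2,23/2) outside
  → clear
Obstacle 2 [(0,15) (11,16) (9,24) (2,24)]:
  edge (0,15)–(11,16): clear
  edge (11,16)–(9,24): clear
  edge (9,24)–(2,24): clear
  edge (2,24)–(0,15): clear
  midpoint (31/2,23/2) outside
  → clear
Obstacle 3 [(13,1) (24,0) (22,9) (14,11)]:
  edge (13,1)–(24,0): clear
  edge (24,0)–(22,9): clear
  edge (22,9)–(14,11): clear
  edge (14,11)–(13,1): clear
  midpoint (31/2,23/2) outside
  → clear
Obstacle 4 [(3,2) (11,4) (9,9) (3,10)]:
  edge (3,2)–(11,4): clear
  edge (11,4)–(9,9): clear
  edge (9,9)–(3,10): clear
  edge (3,10)–(3,2): clear
  midpoint (31/2,23/2) outside
  → clear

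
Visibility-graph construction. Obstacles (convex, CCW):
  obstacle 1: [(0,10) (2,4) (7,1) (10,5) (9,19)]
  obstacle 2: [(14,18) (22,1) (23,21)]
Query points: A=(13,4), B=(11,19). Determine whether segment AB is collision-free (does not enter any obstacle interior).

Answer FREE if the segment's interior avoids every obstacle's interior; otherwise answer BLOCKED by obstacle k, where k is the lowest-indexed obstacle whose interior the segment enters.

FREE

Obstacle 1 [(0,10) (2,4) (7,1) (10,5) (9,19)]:
  edge (0,10)–(2,4): clear
  edge (2,4)–(7,1): clear
  edge (7,1)–(10,5): clear
  edge (10,5)–(9,19): clear
  edge (9,19)–(0,10): clear
  midpoint (12,23/2) outside
  → clear
Obstacle 2 [(14,18) (22,1) (23,21)]:
  edge (14,18)–(22,1): clear
  edge (22,1)–(23,21): clear
  edge (23,21)–(14,18): clear
  midpoint (12,23/2) outside
  → clear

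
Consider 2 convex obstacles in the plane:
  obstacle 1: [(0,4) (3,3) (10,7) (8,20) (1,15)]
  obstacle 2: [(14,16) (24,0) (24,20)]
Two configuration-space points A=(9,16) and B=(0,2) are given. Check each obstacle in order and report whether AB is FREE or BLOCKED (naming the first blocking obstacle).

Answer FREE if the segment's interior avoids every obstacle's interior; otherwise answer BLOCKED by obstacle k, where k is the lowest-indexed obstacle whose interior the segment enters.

BLOCKED by obstacle 1

Obstacle 1 [(0,4) (3,3) (10,7) (8,20) (1,15)]:
  edge (0,4)–(3,3): crosses AB
  edge (3,3)–(10,7): clear
  edge (10,7)–(8,20): crosses AB
  edge (8,20)–(1,15): clear
  edge (1,15)–(0,4): clear
  → BLOCKED
Obstacle 2 [(14,16) (24,0) (24,20)]:
  edge (14,16)–(24,0): clear
  edge (24,0)–(24,20): clear
  edge (24,20)–(14,16): clear
  midpoint (9/2,9) outside
  → clear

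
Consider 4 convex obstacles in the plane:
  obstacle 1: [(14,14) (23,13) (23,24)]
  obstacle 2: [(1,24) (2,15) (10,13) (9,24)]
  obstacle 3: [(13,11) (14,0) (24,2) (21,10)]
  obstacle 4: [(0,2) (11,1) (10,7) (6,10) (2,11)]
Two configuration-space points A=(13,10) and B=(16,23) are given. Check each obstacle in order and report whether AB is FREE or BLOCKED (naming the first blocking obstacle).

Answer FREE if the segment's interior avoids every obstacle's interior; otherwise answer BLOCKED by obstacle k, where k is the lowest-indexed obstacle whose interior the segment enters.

BLOCKED by obstacle 3

Obstacle 1 [(14,14) (23,13) (23,24)]:
  edge (14,14)–(23,13): clear
  edge (23,13)–(23,24): clear
  edge (23,24)–(14,14): clear
  midpoint (29/2,33/2) outside
  → clear
Obstacle 2 [(1,24) (2,15) (10,13) (9,24)]:
  edge (1,24)–(2,15): clear
  edge (2,15)–(10,13): clear
  edge (10,13)–(9,24): clear
  edge (9,24)–(1,24): clear
  midpoint (29/2,33/2) outside
  → clear
Obstacle 3 [(13,11) (14,0) (24,2) (21,10)]:
  edge (13,11)–(14,0): crosses AB
  edge (14,0)–(24,2): clear
  edge (24,2)–(21,10): clear
  edge (21,10)–(13,11): crosses AB
  → BLOCKED
Obstacle 4 [(0,2) (11,1) (10,7) (6,10) (2,11)]:
  edge (0,2)–(11,1): clear
  edge (11,1)–(10,7): clear
  edge (10,7)–(6,10): clear
  edge (6,10)–(2,11): clear
  edge (2,11)–(0,2): clear
  midpoint (29/2,33/2) outside
  → clear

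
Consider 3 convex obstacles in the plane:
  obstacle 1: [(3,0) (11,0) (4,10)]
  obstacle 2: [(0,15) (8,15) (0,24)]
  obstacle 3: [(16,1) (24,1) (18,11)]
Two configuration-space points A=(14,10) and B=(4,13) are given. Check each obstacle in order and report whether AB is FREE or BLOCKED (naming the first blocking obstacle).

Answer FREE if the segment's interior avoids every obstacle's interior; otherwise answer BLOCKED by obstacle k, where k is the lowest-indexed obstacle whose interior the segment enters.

Obstacle 1 [(3,0) (11,0) (4,10)]:
  edge (3,0)–(11,0): clear
  edge (11,0)–(4,10): clear
  edge (4,10)–(3,0): clear
  midpoint (9,23/2) outside
  → clear
Obstacle 2 [(0,15) (8,15) (0,24)]:
  edge (0,15)–(8,15): clear
  edge (8,15)–(0,24): clear
  edge (0,24)–(0,15): clear
  midpoint (9,23/2) outside
  → clear
Obstacle 3 [(16,1) (24,1) (18,11)]:
  edge (16,1)–(24,1): clear
  edge (24,1)–(18,11): clear
  edge (18,11)–(16,1): clear
  midpoint (9,23/2) outside
  → clear

FREE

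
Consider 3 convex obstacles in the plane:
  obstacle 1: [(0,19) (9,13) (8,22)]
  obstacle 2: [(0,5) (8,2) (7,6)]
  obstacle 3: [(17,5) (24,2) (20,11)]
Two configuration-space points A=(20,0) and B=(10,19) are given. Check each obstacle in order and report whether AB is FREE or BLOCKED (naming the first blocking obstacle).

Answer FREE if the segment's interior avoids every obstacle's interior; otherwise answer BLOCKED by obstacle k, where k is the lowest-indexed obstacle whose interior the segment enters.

BLOCKED by obstacle 3

Obstacle 1 [(0,19) (9,13) (8,22)]:
  edge (0,19)–(9,13): clear
  edge (9,13)–(8,22): clear
  edge (8,22)–(0,19): clear
  midpoint (15,19/2) outside
  → clear
Obstacle 2 [(0,5) (8,2) (7,6)]:
  edge (0,5)–(8,2): clear
  edge (8,2)–(7,6): clear
  edge (7,6)–(0,5): clear
  midpoint (15,19/2) outside
  → clear
Obstacle 3 [(17,5) (24,2) (20,11)]:
  edge (17,5)–(24,2): crosses AB
  edge (24,2)–(20,11): clear
  edge (20,11)–(17,5): crosses AB
  → BLOCKED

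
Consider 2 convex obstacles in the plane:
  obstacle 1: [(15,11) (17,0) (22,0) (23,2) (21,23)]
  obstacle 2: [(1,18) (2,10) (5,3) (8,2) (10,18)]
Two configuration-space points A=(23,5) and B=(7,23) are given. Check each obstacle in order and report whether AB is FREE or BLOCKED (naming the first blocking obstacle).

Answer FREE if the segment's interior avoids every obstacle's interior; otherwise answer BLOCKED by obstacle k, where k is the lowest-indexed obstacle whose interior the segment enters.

BLOCKED by obstacle 1

Obstacle 1 [(15,11) (17,0) (22,0) (23,2) (21,23)]:
  edge (15,11)–(17,0): clear
  edge (17,0)–(22,0): clear
  edge (22,0)–(23,2): clear
  edge (23,2)–(21,23): crosses AB
  edge (21,23)–(15,11): crosses AB
  → BLOCKED
Obstacle 2 [(1,18) (2,10) (5,3) (8,2) (10,18)]:
  edge (1,18)–(2,10): clear
  edge (2,10)–(5,3): clear
  edge (5,3)–(8,2): clear
  edge (8,2)–(10,18): clear
  edge (10,18)–(1,18): clear
  midpoint (15,14) outside
  → clear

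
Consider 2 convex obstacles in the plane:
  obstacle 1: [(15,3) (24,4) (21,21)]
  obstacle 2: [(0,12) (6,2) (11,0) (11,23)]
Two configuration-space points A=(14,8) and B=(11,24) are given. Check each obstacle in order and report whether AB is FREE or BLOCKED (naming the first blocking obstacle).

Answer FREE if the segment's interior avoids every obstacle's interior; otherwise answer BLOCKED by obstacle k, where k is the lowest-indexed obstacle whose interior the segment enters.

Obstacle 1 [(15,3) (24,4) (21,21)]:
  edge (15,3)–(24,4): clear
  edge (24,4)–(21,21): clear
  edge (21,21)–(15,3): clear
  midpoint (25/2,16) outside
  → clear
Obstacle 2 [(0,12) (6,2) (11,0) (11,23)]:
  edge (0,12)–(6,2): clear
  edge (6,2)–(11,0): clear
  edge (11,0)–(11,23): clear
  edge (11,23)–(0,12): clear
  midpoint (25/2,16) outside
  → clear

FREE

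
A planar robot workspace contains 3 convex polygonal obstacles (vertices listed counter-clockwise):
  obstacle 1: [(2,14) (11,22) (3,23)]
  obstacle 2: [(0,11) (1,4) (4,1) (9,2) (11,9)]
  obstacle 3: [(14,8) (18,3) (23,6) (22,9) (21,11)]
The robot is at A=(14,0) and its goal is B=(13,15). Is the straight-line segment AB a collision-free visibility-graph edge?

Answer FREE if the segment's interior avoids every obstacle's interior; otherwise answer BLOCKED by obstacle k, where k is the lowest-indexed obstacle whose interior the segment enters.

FREE

Obstacle 1 [(2,14) (11,22) (3,23)]:
  edge (2,14)–(11,22): clear
  edge (11,22)–(3,23): clear
  edge (3,23)–(2,14): clear
  midpoint (27/2,15/2) outside
  → clear
Obstacle 2 [(0,11) (1,4) (4,1) (9,2) (11,9)]:
  edge (0,11)–(1,4): clear
  edge (1,4)–(4,1): clear
  edge (4,1)–(9,2): clear
  edge (9,2)–(11,9): clear
  edge (11,9)–(0,11): clear
  midpoint (27/2,15/2) outside
  → clear
Obstacle 3 [(14,8) (18,3) (23,6) (22,9) (21,11)]:
  edge (14,8)–(18,3): clear
  edge (18,3)–(23,6): clear
  edge (23,6)–(22,9): clear
  edge (22,9)–(21,11): clear
  edge (21,11)–(14,8): clear
  midpoint (27/2,15/2) outside
  → clear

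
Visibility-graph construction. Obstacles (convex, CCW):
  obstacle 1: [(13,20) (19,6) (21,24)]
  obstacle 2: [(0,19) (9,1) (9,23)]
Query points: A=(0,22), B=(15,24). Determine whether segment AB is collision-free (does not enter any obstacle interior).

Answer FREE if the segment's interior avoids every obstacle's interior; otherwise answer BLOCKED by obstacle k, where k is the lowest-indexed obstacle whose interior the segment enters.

FREE

Obstacle 1 [(13,20) (19,6) (21,24)]:
  edge (13,20)–(19,6): clear
  edge (19,6)–(21,24): clear
  edge (21,24)–(13,20): clear
  midpoint (15/2,23) outside
  → clear
Obstacle 2 [(0,19) (9,1) (9,23)]:
  edge (0,19)–(9,1): clear
  edge (9,1)–(9,23): clear
  edge (9,23)–(0,19): clear
  midpoint (15/2,23) outside
  → clear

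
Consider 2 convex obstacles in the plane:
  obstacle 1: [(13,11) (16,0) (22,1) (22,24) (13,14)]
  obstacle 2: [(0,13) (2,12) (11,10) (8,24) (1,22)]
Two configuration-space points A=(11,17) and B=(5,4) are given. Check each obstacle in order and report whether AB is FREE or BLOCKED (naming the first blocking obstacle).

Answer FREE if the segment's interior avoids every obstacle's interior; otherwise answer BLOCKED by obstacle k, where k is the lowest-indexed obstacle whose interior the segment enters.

Obstacle 1 [(13,11) (16,0) (22,1) (22,24) (13,14)]:
  edge (13,11)–(16,0): clear
  edge (16,0)–(22,1): clear
  edge (22,1)–(22,24): clear
  edge (22,24)–(13,14): clear
  edge (13,14)–(13,11): clear
  midpoint (8,21/2) outside
  → clear
Obstacle 2 [(0,13) (2,12) (11,10) (8,24) (1,22)]:
  edge (0,13)–(2,12): clear
  edge (2,12)–(11,10): crosses AB
  edge (11,10)–(8,24): crosses AB
  edge (8,24)–(1,22): clear
  edge (1,22)–(0,13): clear
  → BLOCKED

BLOCKED by obstacle 2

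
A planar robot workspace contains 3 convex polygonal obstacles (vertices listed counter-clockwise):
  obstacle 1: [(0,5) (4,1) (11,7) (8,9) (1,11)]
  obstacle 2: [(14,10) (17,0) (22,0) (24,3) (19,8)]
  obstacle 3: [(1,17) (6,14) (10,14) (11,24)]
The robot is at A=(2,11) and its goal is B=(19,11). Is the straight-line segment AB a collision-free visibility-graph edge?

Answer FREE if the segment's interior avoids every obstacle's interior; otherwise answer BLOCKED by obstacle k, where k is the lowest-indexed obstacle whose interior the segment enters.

FREE

Obstacle 1 [(0,5) (4,1) (11,7) (8,9) (1,11)]:
  edge (0,5)–(4,1): clear
  edge (4,1)–(11,7): clear
  edge (11,7)–(8,9): clear
  edge (8,9)–(1,11): clear
  edge (1,11)–(0,5): clear
  midpoint (21/2,11) outside
  → clear
Obstacle 2 [(14,10) (17,0) (22,0) (24,3) (19,8)]:
  edge (14,10)–(17,0): clear
  edge (17,0)–(22,0): clear
  edge (22,0)–(24,3): clear
  edge (24,3)–(19,8): clear
  edge (19,8)–(14,10): clear
  midpoint (21/2,11) outside
  → clear
Obstacle 3 [(1,17) (6,14) (10,14) (11,24)]:
  edge (1,17)–(6,14): clear
  edge (6,14)–(10,14): clear
  edge (10,14)–(11,24): clear
  edge (11,24)–(1,17): clear
  midpoint (21/2,11) outside
  → clear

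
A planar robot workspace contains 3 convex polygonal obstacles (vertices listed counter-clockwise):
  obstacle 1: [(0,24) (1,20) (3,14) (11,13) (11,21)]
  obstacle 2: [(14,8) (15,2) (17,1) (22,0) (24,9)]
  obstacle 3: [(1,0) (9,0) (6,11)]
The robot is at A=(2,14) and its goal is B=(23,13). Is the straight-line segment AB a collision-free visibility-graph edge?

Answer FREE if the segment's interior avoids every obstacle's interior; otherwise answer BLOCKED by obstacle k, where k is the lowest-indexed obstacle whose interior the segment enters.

BLOCKED by obstacle 1

Obstacle 1 [(0,24) (1,20) (3,14) (11,13) (11,21)]:
  edge (0,24)–(1,20): clear
  edge (1,20)–(3,14): clear
  edge (3,14)–(11,13): crosses AB
  edge (11,13)–(11,21): crosses AB
  edge (11,21)–(0,24): clear
  → BLOCKED
Obstacle 2 [(14,8) (15,2) (17,1) (22,0) (24,9)]:
  edge (14,8)–(15,2): clear
  edge (15,2)–(17,1): clear
  edge (17,1)–(22,0): clear
  edge (22,0)–(24,9): clear
  edge (24,9)–(14,8): clear
  midpoint (25/2,27/2) outside
  → clear
Obstacle 3 [(1,0) (9,0) (6,11)]:
  edge (1,0)–(9,0): clear
  edge (9,0)–(6,11): clear
  edge (6,11)–(1,0): clear
  midpoint (25/2,27/2) outside
  → clear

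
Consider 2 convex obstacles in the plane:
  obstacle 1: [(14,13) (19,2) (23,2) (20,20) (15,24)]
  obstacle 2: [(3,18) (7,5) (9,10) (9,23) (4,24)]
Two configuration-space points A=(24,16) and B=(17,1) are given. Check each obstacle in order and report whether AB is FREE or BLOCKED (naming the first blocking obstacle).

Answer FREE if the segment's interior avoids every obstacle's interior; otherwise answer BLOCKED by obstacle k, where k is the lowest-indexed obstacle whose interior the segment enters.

Obstacle 1 [(14,13) (19,2) (23,2) (20,20) (15,24)]:
  edge (14,13)–(19,2): crosses AB
  edge (19,2)–(23,2): clear
  edge (23,2)–(20,20): crosses AB
  edge (20,20)–(15,24): clear
  edge (15,24)–(14,13): clear
  → BLOCKED
Obstacle 2 [(3,18) (7,5) (9,10) (9,23) (4,24)]:
  edge (3,18)–(7,5): clear
  edge (7,5)–(9,10): clear
  edge (9,10)–(9,23): clear
  edge (9,23)–(4,24): clear
  edge (4,24)–(3,18): clear
  midpoint (41/2,17/2) outside
  → clear

BLOCKED by obstacle 1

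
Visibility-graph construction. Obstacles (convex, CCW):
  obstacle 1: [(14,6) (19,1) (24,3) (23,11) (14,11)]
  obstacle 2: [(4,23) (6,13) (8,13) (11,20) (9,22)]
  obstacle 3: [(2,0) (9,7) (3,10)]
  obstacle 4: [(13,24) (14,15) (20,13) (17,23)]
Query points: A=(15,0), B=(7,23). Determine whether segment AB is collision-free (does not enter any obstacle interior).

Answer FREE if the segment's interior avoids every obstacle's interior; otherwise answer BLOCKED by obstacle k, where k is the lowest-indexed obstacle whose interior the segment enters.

BLOCKED by obstacle 2

Obstacle 1 [(14,6) (19,1) (24,3) (23,11) (14,11)]:
  edge (14,6)–(19,1): clear
  edge (19,1)–(24,3): clear
  edge (24,3)–(23,11): clear
  edge (23,11)–(14,11): clear
  edge (14,11)–(14,6): clear
  midpoint (11,23/2) outside
  → clear
Obstacle 2 [(4,23) (6,13) (8,13) (11,20) (9,22)]:
  edge (4,23)–(6,13): clear
  edge (6,13)–(8,13): clear
  edge (8,13)–(11,20): crosses AB
  edge (11,20)–(9,22): clear
  edge (9,22)–(4,23): crosses AB
  → BLOCKED
Obstacle 3 [(2,0) (9,7) (3,10)]:
  edge (2,0)–(9,7): clear
  edge (9,7)–(3,10): clear
  edge (3,10)–(2,0): clear
  midpoint (11,23/2) outside
  → clear
Obstacle 4 [(13,24) (14,15) (20,13) (17,23)]:
  edge (13,24)–(14,15): clear
  edge (14,15)–(20,13): clear
  edge (20,13)–(17,23): clear
  edge (17,23)–(13,24): clear
  midpoint (11,23/2) outside
  → clear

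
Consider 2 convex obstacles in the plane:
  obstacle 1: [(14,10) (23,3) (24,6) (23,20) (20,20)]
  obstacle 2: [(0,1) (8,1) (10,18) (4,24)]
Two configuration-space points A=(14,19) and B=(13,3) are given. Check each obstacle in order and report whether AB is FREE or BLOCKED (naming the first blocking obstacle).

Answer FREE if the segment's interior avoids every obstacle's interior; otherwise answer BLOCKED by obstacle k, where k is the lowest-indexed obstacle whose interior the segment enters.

FREE

Obstacle 1 [(14,10) (23,3) (24,6) (23,20) (20,20)]:
  edge (14,10)–(23,3): clear
  edge (23,3)–(24,6): clear
  edge (24,6)–(23,20): clear
  edge (23,20)–(20,20): clear
  edge (20,20)–(14,10): clear
  midpoint (27/2,11) outside
  → clear
Obstacle 2 [(0,1) (8,1) (10,18) (4,24)]:
  edge (0,1)–(8,1): clear
  edge (8,1)–(10,18): clear
  edge (10,18)–(4,24): clear
  edge (4,24)–(0,1): clear
  midpoint (27/2,11) outside
  → clear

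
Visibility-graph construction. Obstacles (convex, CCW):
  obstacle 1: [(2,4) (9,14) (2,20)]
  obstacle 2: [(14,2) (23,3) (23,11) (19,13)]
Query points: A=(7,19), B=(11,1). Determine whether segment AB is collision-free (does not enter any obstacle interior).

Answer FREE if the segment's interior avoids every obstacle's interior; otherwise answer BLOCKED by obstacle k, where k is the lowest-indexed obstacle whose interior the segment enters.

BLOCKED by obstacle 1

Obstacle 1 [(2,4) (9,14) (2,20)]:
  edge (2,4)–(9,14): crosses AB
  edge (9,14)–(2,20): crosses AB
  edge (2,20)–(2,4): clear
  → BLOCKED
Obstacle 2 [(14,2) (23,3) (23,11) (19,13)]:
  edge (14,2)–(23,3): clear
  edge (23,3)–(23,11): clear
  edge (23,11)–(19,13): clear
  edge (19,13)–(14,2): clear
  midpoint (9,10) outside
  → clear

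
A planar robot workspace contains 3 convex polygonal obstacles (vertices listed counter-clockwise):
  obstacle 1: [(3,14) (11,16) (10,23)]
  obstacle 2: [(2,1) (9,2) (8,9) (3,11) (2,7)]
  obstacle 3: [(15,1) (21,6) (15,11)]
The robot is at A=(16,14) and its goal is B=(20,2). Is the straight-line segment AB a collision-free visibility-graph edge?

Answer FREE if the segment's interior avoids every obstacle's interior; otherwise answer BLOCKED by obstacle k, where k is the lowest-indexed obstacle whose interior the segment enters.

Obstacle 1 [(3,14) (11,16) (10,23)]:
  edge (3,14)–(11,16): clear
  edge (11,16)–(10,23): clear
  edge (10,23)–(3,14): clear
  midpoint (18,8) outside
  → clear
Obstacle 2 [(2,1) (9,2) (8,9) (3,11) (2,7)]:
  edge (2,1)–(9,2): clear
  edge (9,2)–(8,9): clear
  edge (8,9)–(3,11): clear
  edge (3,11)–(2,7): clear
  edge (2,7)–(2,1): clear
  midpoint (18,8) outside
  → clear
Obstacle 3 [(15,1) (21,6) (15,11)]:
  edge (15,1)–(21,6): crosses AB
  edge (21,6)–(15,11): crosses AB
  edge (15,11)–(15,1): clear
  → BLOCKED

BLOCKED by obstacle 3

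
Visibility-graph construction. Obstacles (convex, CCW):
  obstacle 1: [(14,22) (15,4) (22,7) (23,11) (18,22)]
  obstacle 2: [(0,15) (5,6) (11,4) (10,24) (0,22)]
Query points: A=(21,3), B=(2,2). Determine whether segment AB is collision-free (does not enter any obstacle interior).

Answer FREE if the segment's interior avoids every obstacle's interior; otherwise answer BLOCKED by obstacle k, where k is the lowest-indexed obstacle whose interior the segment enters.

Obstacle 1 [(14,22) (15,4) (22,7) (23,11) (18,22)]:
  edge (14,22)–(15,4): clear
  edge (15,4)–(22,7): clear
  edge (22,7)–(23,11): clear
  edge (23,11)–(18,22): clear
  edge (18,22)–(14,22): clear
  midpoint (23/2,5/2) outside
  → clear
Obstacle 2 [(0,15) (5,6) (11,4) (10,24) (0,22)]:
  edge (0,15)–(5,6): clear
  edge (5,6)–(11,4): clear
  edge (11,4)–(10,24): clear
  edge (10,24)–(0,22): clear
  edge (0,22)–(0,15): clear
  midpoint (23/2,5/2) outside
  → clear

FREE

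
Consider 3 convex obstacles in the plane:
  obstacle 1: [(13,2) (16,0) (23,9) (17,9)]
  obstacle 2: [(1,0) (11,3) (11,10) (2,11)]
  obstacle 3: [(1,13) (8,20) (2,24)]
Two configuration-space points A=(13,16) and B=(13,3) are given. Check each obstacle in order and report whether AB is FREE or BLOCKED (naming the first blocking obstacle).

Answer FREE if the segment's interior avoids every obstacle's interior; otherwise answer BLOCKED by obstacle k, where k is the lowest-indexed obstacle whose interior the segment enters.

FREE

Obstacle 1 [(13,2) (16,0) (23,9) (17,9)]:
  edge (13,2)–(16,0): clear
  edge (16,0)–(23,9): clear
  edge (23,9)–(17,9): clear
  edge (17,9)–(13,2): clear
  midpoint (13,19/2) outside
  → clear
Obstacle 2 [(1,0) (11,3) (11,10) (2,11)]:
  edge (1,0)–(11,3): clear
  edge (11,3)–(11,10): clear
  edge (11,10)–(2,11): clear
  edge (2,11)–(1,0): clear
  midpoint (13,19/2) outside
  → clear
Obstacle 3 [(1,13) (8,20) (2,24)]:
  edge (1,13)–(8,20): clear
  edge (8,20)–(2,24): clear
  edge (2,24)–(1,13): clear
  midpoint (13,19/2) outside
  → clear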